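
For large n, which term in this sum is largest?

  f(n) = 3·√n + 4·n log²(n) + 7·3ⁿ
7·3ⁿ

Looking at each term:
  - 3·√n is O(√n)
  - 4·n log²(n) is O(n log² n)
  - 7·3ⁿ is O(3ⁿ)

The term 7·3ⁿ (O(3ⁿ)) grows fastest and dominates all others.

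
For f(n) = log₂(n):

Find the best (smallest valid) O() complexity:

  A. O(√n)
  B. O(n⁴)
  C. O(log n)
C

f(n) = log₂(n) is O(log n).
All listed options are valid Big-O bounds (upper bounds),
but O(log n) is the tightest (smallest valid bound).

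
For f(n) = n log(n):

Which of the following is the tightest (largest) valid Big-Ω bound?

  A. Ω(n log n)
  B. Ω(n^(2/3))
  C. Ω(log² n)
A

f(n) = n log(n) is Ω(n log n).
All listed options are valid Big-Ω bounds (lower bounds),
but Ω(n log n) is the tightest (largest valid bound).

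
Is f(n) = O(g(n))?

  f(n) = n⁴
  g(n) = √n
False

f(n) = n⁴ is O(n⁴), and g(n) = √n is O(√n).
Since O(n⁴) grows faster than O(√n), f(n) = O(g(n)) is false.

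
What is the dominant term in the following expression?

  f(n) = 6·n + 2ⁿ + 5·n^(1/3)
2ⁿ

Looking at each term:
  - 6·n is O(n)
  - 2ⁿ is O(2ⁿ)
  - 5·n^(1/3) is O(n^(1/3))

The term 2ⁿ (O(2ⁿ)) grows fastest and dominates all others.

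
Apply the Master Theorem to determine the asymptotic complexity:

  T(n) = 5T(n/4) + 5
Θ(n^log₄(5))

Master Theorem: a = 5, b = 4, f(n) = 5.
Compute the critical exponent d = log₄(5) = 1.161.
Compare f(n) = Θ(1) against n^d:
  k = 0 < d = 1.161, so f(n) = O(n^(d-ε)) — Case 1.
  The recursion cost dominates: T(n) = Θ(n^d) = Θ(n^log₄(5)).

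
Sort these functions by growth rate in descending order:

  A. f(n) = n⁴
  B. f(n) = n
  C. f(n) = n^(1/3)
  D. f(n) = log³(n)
A > B > C > D

Comparing growth rates:
A = n⁴ is O(n⁴)
B = n is O(n)
C = n^(1/3) is O(n^(1/3))
D = log³(n) is O(log³ n)

Therefore, the order from fastest to slowest is: A > B > C > D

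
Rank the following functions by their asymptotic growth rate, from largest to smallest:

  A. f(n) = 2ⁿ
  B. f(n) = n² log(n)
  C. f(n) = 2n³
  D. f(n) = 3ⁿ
D > A > C > B

Comparing growth rates:
D = 3ⁿ is O(3ⁿ)
A = 2ⁿ is O(2ⁿ)
C = 2n³ is O(n³)
B = n² log(n) is O(n² log n)

Therefore, the order from fastest to slowest is: D > A > C > B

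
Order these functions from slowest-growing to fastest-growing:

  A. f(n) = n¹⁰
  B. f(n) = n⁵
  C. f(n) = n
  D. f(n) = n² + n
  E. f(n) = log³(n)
E < C < D < B < A

Comparing growth rates:
E = log³(n) is O(log³ n)
C = n is O(n)
D = n² + n is O(n²)
B = n⁵ is O(n⁵)
A = n¹⁰ is O(n¹⁰)

Therefore, the order from slowest to fastest is: E < C < D < B < A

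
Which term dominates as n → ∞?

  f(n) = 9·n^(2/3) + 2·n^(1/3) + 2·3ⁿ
2·3ⁿ

Looking at each term:
  - 9·n^(2/3) is O(n^(2/3))
  - 2·n^(1/3) is O(n^(1/3))
  - 2·3ⁿ is O(3ⁿ)

The term 2·3ⁿ (O(3ⁿ)) grows fastest and dominates all others.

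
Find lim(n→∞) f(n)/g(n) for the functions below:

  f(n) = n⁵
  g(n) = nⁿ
0

Since n⁵ (O(n⁵)) grows slower than nⁿ (O(nⁿ)),
the ratio f(n)/g(n) → 0 as n → ∞.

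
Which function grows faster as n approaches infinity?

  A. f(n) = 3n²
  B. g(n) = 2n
A

f(n) = 3n² is O(n²), while g(n) = 2n is O(n).
Since O(n²) grows faster than O(n), f(n) dominates.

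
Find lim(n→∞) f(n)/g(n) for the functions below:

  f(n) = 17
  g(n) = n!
0

Since 17 (O(1)) grows slower than n! (O(n!)),
the ratio f(n)/g(n) → 0 as n → ∞.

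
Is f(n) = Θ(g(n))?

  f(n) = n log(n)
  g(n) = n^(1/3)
False

f(n) = n log(n) is O(n log n), and g(n) = n^(1/3) is O(n^(1/3)).
Since they have different growth rates, f(n) = Θ(g(n)) is false.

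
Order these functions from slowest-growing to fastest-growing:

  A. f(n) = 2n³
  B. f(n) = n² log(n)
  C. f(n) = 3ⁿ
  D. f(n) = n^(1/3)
D < B < A < C

Comparing growth rates:
D = n^(1/3) is O(n^(1/3))
B = n² log(n) is O(n² log n)
A = 2n³ is O(n³)
C = 3ⁿ is O(3ⁿ)

Therefore, the order from slowest to fastest is: D < B < A < C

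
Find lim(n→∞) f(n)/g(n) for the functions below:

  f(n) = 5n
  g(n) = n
5

Since 5n and n have the same growth rate (O(n)),
the ratio converges to a constant: 5.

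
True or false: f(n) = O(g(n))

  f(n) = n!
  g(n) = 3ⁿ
False

f(n) = n! is O(n!), and g(n) = 3ⁿ is O(3ⁿ).
Since O(n!) grows faster than O(3ⁿ), f(n) = O(g(n)) is false.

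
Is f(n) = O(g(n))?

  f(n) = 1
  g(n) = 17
True

f(n) = 1 and g(n) = 17 are both O(1).
Big-O permits equal growth rates (f ≤ c·g for some c), so f(n) = O(g(n)) is true.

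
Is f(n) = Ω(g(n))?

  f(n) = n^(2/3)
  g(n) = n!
False

f(n) = n^(2/3) is O(n^(2/3)), and g(n) = n! is O(n!).
Since O(n^(2/3)) grows slower than O(n!), f(n) = Ω(g(n)) is false.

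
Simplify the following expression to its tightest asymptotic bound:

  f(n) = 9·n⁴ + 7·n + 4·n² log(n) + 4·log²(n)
Θ(n⁴)

Order the terms by growth rate: 4·log²(n) ≺ 7·n ≺ 4·n² log(n) ≺ 9·n⁴.
The fastest-growing term 9·n⁴ dominates as n → ∞; dropping its constant factor gives Θ(n⁴).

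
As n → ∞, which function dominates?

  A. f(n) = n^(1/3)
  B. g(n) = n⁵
B

f(n) = n^(1/3) is O(n^(1/3)), while g(n) = n⁵ is O(n⁵).
Since O(n⁵) grows faster than O(n^(1/3)), g(n) dominates.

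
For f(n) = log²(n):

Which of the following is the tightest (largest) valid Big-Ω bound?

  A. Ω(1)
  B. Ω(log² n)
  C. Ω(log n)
B

f(n) = log²(n) is Ω(log² n).
All listed options are valid Big-Ω bounds (lower bounds),
but Ω(log² n) is the tightest (largest valid bound).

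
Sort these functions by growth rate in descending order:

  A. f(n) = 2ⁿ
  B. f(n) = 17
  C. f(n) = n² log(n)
A > C > B

Comparing growth rates:
A = 2ⁿ is O(2ⁿ)
C = n² log(n) is O(n² log n)
B = 17 is O(1)

Therefore, the order from fastest to slowest is: A > C > B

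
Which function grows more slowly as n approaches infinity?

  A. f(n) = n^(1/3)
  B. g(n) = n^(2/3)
A

f(n) = n^(1/3) is O(n^(1/3)), while g(n) = n^(2/3) is O(n^(2/3)).
Since O(n^(1/3)) grows slower than O(n^(2/3)), f(n) is dominated.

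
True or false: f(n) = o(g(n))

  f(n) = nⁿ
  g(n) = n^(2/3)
False

f(n) = nⁿ is O(nⁿ), and g(n) = n^(2/3) is O(n^(2/3)).
Since O(nⁿ) grows faster than or equal to O(n^(2/3)), f(n) = o(g(n)) is false.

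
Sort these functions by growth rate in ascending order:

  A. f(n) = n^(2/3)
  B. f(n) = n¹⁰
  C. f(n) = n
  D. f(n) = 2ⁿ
A < C < B < D

Comparing growth rates:
A = n^(2/3) is O(n^(2/3))
C = n is O(n)
B = n¹⁰ is O(n¹⁰)
D = 2ⁿ is O(2ⁿ)

Therefore, the order from slowest to fastest is: A < C < B < D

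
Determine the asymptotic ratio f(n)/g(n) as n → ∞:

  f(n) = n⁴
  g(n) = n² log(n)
∞

Since n⁴ (O(n⁴)) grows faster than n² log(n) (O(n² log n)),
the ratio f(n)/g(n) → ∞ as n → ∞.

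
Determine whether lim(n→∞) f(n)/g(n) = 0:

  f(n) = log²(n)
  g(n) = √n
True

f(n) = log²(n) is O(log² n), and g(n) = √n is O(√n).
Since O(log² n) grows strictly slower than O(√n), f(n) = o(g(n)) is true.
This means lim(n→∞) f(n)/g(n) = 0.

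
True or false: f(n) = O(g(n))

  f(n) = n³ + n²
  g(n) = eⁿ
True

f(n) = n³ + n² is O(n³), and g(n) = eⁿ is O(eⁿ).
Since O(n³) ⊆ O(eⁿ) (f grows no faster than g), f(n) = O(g(n)) is true.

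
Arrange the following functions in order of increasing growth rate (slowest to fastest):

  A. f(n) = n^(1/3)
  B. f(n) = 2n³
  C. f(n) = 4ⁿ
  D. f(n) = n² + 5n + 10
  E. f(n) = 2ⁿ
A < D < B < E < C

Comparing growth rates:
A = n^(1/3) is O(n^(1/3))
D = n² + 5n + 10 is O(n²)
B = 2n³ is O(n³)
E = 2ⁿ is O(2ⁿ)
C = 4ⁿ is O(4ⁿ)

Therefore, the order from slowest to fastest is: A < D < B < E < C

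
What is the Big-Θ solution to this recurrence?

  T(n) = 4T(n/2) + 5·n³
Θ(n³)

Master Theorem: a = 4, b = 2, f(n) = 5·n³.
Compute the critical exponent d = log₂(4) = 2.
Compare f(n) = Θ(n³) against n^d:
  k = 3 > d = 2, so f(n) = Ω(n^(d+ε)) — Case 3.
  Regularity: a·(n/b)^3/n^3 = a/b^3 = 4/8 < 1 ✓.
  The top-level work dominates: T(n) = Θ(f(n)) = Θ(n³).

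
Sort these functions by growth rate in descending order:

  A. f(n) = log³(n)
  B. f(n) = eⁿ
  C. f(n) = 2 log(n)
B > A > C

Comparing growth rates:
B = eⁿ is O(eⁿ)
A = log³(n) is O(log³ n)
C = 2 log(n) is O(log n)

Therefore, the order from fastest to slowest is: B > A > C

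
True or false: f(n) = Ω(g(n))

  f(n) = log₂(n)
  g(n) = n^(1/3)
False

f(n) = log₂(n) is O(log n), and g(n) = n^(1/3) is O(n^(1/3)).
Since O(log n) grows slower than O(n^(1/3)), f(n) = Ω(g(n)) is false.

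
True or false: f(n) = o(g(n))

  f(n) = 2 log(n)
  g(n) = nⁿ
True

f(n) = 2 log(n) is O(log n), and g(n) = nⁿ is O(nⁿ).
Since O(log n) grows strictly slower than O(nⁿ), f(n) = o(g(n)) is true.
This means lim(n→∞) f(n)/g(n) = 0.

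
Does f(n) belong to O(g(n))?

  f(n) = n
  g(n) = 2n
True

f(n) = n and g(n) = 2n are both O(n).
Big-O permits equal growth rates (f ≤ c·g for some c), so f(n) = O(g(n)) is true.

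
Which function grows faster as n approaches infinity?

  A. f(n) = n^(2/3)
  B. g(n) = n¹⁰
B

f(n) = n^(2/3) is O(n^(2/3)), while g(n) = n¹⁰ is O(n¹⁰).
Since O(n¹⁰) grows faster than O(n^(2/3)), g(n) dominates.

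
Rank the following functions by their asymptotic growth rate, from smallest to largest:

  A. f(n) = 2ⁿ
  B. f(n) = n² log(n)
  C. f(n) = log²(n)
C < B < A

Comparing growth rates:
C = log²(n) is O(log² n)
B = n² log(n) is O(n² log n)
A = 2ⁿ is O(2ⁿ)

Therefore, the order from slowest to fastest is: C < B < A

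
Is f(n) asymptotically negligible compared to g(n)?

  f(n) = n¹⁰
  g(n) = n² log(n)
False

f(n) = n¹⁰ is O(n¹⁰), and g(n) = n² log(n) is O(n² log n).
Since O(n¹⁰) grows faster than or equal to O(n² log n), f(n) = o(g(n)) is false.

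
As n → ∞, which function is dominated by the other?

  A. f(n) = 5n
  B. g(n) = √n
B

f(n) = 5n is O(n), while g(n) = √n is O(√n).
Since O(√n) grows slower than O(n), g(n) is dominated.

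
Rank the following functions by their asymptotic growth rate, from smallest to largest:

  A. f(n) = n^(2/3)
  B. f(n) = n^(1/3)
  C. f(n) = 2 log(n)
C < B < A

Comparing growth rates:
C = 2 log(n) is O(log n)
B = n^(1/3) is O(n^(1/3))
A = n^(2/3) is O(n^(2/3))

Therefore, the order from slowest to fastest is: C < B < A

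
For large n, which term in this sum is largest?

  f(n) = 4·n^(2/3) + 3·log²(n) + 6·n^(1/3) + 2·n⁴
2·n⁴

Looking at each term:
  - 4·n^(2/3) is O(n^(2/3))
  - 3·log²(n) is O(log² n)
  - 6·n^(1/3) is O(n^(1/3))
  - 2·n⁴ is O(n⁴)

The term 2·n⁴ (O(n⁴)) grows fastest and dominates all others.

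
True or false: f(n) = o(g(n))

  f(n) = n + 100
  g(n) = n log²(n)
True

f(n) = n + 100 is O(n), and g(n) = n log²(n) is O(n log² n).
Since O(n) grows strictly slower than O(n log² n), f(n) = o(g(n)) is true.
This means lim(n→∞) f(n)/g(n) = 0.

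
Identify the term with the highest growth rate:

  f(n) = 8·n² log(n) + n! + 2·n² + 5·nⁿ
5·nⁿ

Looking at each term:
  - 8·n² log(n) is O(n² log n)
  - n! is O(n!)
  - 2·n² is O(n²)
  - 5·nⁿ is O(nⁿ)

The term 5·nⁿ (O(nⁿ)) grows fastest and dominates all others.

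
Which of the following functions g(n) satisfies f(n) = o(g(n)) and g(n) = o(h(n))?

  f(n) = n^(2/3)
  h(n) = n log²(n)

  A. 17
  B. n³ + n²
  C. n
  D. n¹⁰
C

We need g(n) with n^(2/3) = o(g(n)) and g(n) = o(n log²(n)), i.e. O(n^(2/3)) ≺ g ≺ O(n log² n).
Check each option:
  A. 17 — O(1) does not grow strictly faster than f(n)
  B. n³ + n² — O(n³) does not grow strictly slower than h(n)
  C. n — O(n) is strictly between O(n^(2/3)) and O(n log² n) ✓
  D. n¹⁰ — O(n¹⁰) does not grow strictly slower than h(n)

Only option C (n) lies strictly between.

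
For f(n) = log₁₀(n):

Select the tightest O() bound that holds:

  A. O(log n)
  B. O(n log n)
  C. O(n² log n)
A

f(n) = log₁₀(n) is O(log n).
All listed options are valid Big-O bounds (upper bounds),
but O(log n) is the tightest (smallest valid bound).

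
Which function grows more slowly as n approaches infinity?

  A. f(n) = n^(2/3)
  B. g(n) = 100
B

f(n) = n^(2/3) is O(n^(2/3)), while g(n) = 100 is O(1).
Since O(1) grows slower than O(n^(2/3)), g(n) is dominated.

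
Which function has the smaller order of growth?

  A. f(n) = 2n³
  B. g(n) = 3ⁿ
A

f(n) = 2n³ is O(n³), while g(n) = 3ⁿ is O(3ⁿ).
Since O(n³) grows slower than O(3ⁿ), f(n) is dominated.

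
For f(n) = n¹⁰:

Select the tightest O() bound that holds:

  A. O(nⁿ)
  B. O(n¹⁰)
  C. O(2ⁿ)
B

f(n) = n¹⁰ is O(n¹⁰).
All listed options are valid Big-O bounds (upper bounds),
but O(n¹⁰) is the tightest (smallest valid bound).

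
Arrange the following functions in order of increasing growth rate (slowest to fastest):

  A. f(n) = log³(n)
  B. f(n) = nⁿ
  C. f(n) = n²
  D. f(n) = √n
A < D < C < B

Comparing growth rates:
A = log³(n) is O(log³ n)
D = √n is O(√n)
C = n² is O(n²)
B = nⁿ is O(nⁿ)

Therefore, the order from slowest to fastest is: A < D < C < B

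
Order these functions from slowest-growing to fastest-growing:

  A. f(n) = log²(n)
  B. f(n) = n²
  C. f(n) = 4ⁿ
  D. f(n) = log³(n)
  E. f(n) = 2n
A < D < E < B < C

Comparing growth rates:
A = log²(n) is O(log² n)
D = log³(n) is O(log³ n)
E = 2n is O(n)
B = n² is O(n²)
C = 4ⁿ is O(4ⁿ)

Therefore, the order from slowest to fastest is: A < D < E < B < C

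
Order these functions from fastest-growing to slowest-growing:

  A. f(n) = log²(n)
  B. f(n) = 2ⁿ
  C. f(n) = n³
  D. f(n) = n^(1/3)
B > C > D > A

Comparing growth rates:
B = 2ⁿ is O(2ⁿ)
C = n³ is O(n³)
D = n^(1/3) is O(n^(1/3))
A = log²(n) is O(log² n)

Therefore, the order from fastest to slowest is: B > C > D > A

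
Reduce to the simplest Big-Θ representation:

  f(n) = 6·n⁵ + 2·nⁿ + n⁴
Θ(nⁿ)

Order the terms by growth rate: n⁴ ≺ 6·n⁵ ≺ 2·nⁿ.
The fastest-growing term 2·nⁿ dominates as n → ∞; dropping its constant factor gives Θ(nⁿ).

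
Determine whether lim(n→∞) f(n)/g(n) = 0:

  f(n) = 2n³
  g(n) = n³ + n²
False

f(n) = 2n³ is O(n³), and g(n) = n³ + n² is O(n³).
Since they have the same growth rate, f(n) = o(g(n)) is false.
(f = o(g) requires f to grow strictly slower, not equal.)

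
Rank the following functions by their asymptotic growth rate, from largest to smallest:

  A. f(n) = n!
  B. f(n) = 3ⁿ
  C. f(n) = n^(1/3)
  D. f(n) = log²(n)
A > B > C > D

Comparing growth rates:
A = n! is O(n!)
B = 3ⁿ is O(3ⁿ)
C = n^(1/3) is O(n^(1/3))
D = log²(n) is O(log² n)

Therefore, the order from fastest to slowest is: A > B > C > D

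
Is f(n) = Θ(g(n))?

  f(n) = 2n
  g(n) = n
True

f(n) = 2n and g(n) = n are both O(n).
Since they have the same asymptotic growth rate, f(n) = Θ(g(n)) is true.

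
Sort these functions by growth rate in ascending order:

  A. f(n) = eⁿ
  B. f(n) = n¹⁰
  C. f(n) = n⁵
C < B < A

Comparing growth rates:
C = n⁵ is O(n⁵)
B = n¹⁰ is O(n¹⁰)
A = eⁿ is O(eⁿ)

Therefore, the order from slowest to fastest is: C < B < A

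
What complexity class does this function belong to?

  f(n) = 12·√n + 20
O(√n)

The dominant term in 12·√n + 20 is 12·√n, which is Θ(√n).
Lower-order terms (20) are asymptotically negligible.
Constants are absorbed, so the tightest bound is O(√n).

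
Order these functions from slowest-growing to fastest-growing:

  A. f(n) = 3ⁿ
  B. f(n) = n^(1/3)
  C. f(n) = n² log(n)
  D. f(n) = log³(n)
D < B < C < A

Comparing growth rates:
D = log³(n) is O(log³ n)
B = n^(1/3) is O(n^(1/3))
C = n² log(n) is O(n² log n)
A = 3ⁿ is O(3ⁿ)

Therefore, the order from slowest to fastest is: D < B < C < A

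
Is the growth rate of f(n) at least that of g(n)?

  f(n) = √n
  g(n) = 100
True

f(n) = √n is O(√n), and g(n) = 100 is O(1).
Since O(√n) grows at least as fast as O(1), f(n) = Ω(g(n)) is true.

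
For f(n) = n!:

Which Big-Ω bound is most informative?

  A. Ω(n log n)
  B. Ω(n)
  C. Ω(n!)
C

f(n) = n! is Ω(n!).
All listed options are valid Big-Ω bounds (lower bounds),
but Ω(n!) is the tightest (largest valid bound).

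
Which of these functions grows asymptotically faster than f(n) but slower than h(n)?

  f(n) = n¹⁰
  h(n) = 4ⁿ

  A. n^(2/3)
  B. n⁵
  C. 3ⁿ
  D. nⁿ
C

We need g(n) with n¹⁰ = o(g(n)) and g(n) = o(4ⁿ), i.e. O(n¹⁰) ≺ g ≺ O(4ⁿ).
Check each option:
  A. n^(2/3) — O(n^(2/3)) does not grow strictly faster than f(n)
  B. n⁵ — O(n⁵) does not grow strictly faster than f(n)
  C. 3ⁿ — O(3ⁿ) is strictly between O(n¹⁰) and O(4ⁿ) ✓
  D. nⁿ — O(nⁿ) does not grow strictly slower than h(n)

Only option C (3ⁿ) lies strictly between.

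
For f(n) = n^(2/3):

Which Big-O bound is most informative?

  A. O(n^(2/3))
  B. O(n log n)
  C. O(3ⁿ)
A

f(n) = n^(2/3) is O(n^(2/3)).
All listed options are valid Big-O bounds (upper bounds),
but O(n^(2/3)) is the tightest (smallest valid bound).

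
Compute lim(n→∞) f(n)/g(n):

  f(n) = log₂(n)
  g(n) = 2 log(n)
1/(2*log(2))

Since log₂(n) and 2 log(n) have the same growth rate (O(log n)),
the ratio converges to a constant: 1/(2*log(2)).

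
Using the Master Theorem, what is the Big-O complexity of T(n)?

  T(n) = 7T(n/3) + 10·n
Θ(n^log₃(7))

Master Theorem: a = 7, b = 3, f(n) = 10·n.
Compute the critical exponent d = log₃(7) = 1.771.
Compare f(n) = Θ(n) against n^d:
  k = 1 < d = 1.771, so f(n) = O(n^(d-ε)) — Case 1.
  The recursion cost dominates: T(n) = Θ(n^d) = Θ(n^log₃(7)).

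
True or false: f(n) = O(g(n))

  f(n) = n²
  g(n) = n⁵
True

f(n) = n² is O(n²), and g(n) = n⁵ is O(n⁵).
Since O(n²) ⊆ O(n⁵) (f grows no faster than g), f(n) = O(g(n)) is true.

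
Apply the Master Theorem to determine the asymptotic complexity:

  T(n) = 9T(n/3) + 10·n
Θ(n²)

Master Theorem: a = 9, b = 3, f(n) = 10·n.
Compute the critical exponent d = log₃(9) = 2.
Compare f(n) = Θ(n) against n^d:
  k = 1 < d = 2, so f(n) = O(n^(d-ε)) — Case 1.
  The recursion cost dominates: T(n) = Θ(n^d) = Θ(n²).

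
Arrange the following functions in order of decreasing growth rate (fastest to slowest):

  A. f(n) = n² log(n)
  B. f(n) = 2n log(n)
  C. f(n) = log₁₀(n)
A > B > C

Comparing growth rates:
A = n² log(n) is O(n² log n)
B = 2n log(n) is O(n log n)
C = log₁₀(n) is O(log n)

Therefore, the order from fastest to slowest is: A > B > C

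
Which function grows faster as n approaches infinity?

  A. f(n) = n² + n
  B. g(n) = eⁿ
B

f(n) = n² + n is O(n²), while g(n) = eⁿ is O(eⁿ).
Since O(eⁿ) grows faster than O(n²), g(n) dominates.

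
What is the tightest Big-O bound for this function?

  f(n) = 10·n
O(n)

The dominant term in 10·n is 10·n, which is Θ(n).
Constants are absorbed, so the tightest bound is O(n).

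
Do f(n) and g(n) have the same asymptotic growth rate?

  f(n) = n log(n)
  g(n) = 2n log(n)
True

f(n) = n log(n) and g(n) = 2n log(n) are both O(n log n).
Since they have the same asymptotic growth rate, f(n) = Θ(g(n)) is true.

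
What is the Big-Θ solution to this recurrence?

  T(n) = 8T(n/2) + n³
Θ(n³ log n)

Master Theorem: a = 8, b = 2, f(n) = n³.
Compute the critical exponent d = log₂(8) = 3.
Compare f(n) = Θ(n³) against n^d:
  k = 3 = d, so f(n) = Θ(n^d) — Case 2.
  Work is balanced across levels: T(n) = Θ(n^d log n) = Θ(n³ log n).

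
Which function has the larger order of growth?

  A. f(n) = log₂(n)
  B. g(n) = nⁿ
B

f(n) = log₂(n) is O(log n), while g(n) = nⁿ is O(nⁿ).
Since O(nⁿ) grows faster than O(log n), g(n) dominates.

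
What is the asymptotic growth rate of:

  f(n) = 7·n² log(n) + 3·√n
Θ(n² log n)

Order the terms by growth rate: 3·√n ≺ 7·n² log(n).
The fastest-growing term 7·n² log(n) dominates as n → ∞; dropping its constant factor gives Θ(n² log n).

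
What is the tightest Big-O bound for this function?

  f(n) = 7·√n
O(√n)

The dominant term in 7·√n is 7·√n, which is Θ(√n).
Constants are absorbed, so the tightest bound is O(√n).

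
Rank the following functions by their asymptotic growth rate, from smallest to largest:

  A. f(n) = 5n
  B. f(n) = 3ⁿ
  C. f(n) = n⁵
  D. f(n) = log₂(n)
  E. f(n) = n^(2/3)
D < E < A < C < B

Comparing growth rates:
D = log₂(n) is O(log n)
E = n^(2/3) is O(n^(2/3))
A = 5n is O(n)
C = n⁵ is O(n⁵)
B = 3ⁿ is O(3ⁿ)

Therefore, the order from slowest to fastest is: D < E < A < C < B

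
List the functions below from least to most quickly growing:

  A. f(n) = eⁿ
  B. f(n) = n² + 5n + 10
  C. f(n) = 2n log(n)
C < B < A

Comparing growth rates:
C = 2n log(n) is O(n log n)
B = n² + 5n + 10 is O(n²)
A = eⁿ is O(eⁿ)

Therefore, the order from slowest to fastest is: C < B < A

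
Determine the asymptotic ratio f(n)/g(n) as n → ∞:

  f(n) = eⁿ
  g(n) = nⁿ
0

Since eⁿ (O(eⁿ)) grows slower than nⁿ (O(nⁿ)),
the ratio f(n)/g(n) → 0 as n → ∞.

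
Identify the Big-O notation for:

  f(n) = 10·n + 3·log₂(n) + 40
O(n)

The dominant term in 10·n + 3·log₂(n) + 40 is 10·n, which is Θ(n).
Lower-order terms (3·log₂(n), 40) are asymptotically negligible.
Constants are absorbed, so the tightest bound is O(n).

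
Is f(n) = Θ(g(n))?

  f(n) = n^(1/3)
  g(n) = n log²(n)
False

f(n) = n^(1/3) is O(n^(1/3)), and g(n) = n log²(n) is O(n log² n).
Since they have different growth rates, f(n) = Θ(g(n)) is false.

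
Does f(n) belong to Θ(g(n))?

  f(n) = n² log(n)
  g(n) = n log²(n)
False

f(n) = n² log(n) is O(n² log n), and g(n) = n log²(n) is O(n log² n).
Since they have different growth rates, f(n) = Θ(g(n)) is false.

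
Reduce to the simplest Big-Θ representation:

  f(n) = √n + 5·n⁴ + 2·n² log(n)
Θ(n⁴)

Order the terms by growth rate: √n ≺ 2·n² log(n) ≺ 5·n⁴.
The fastest-growing term 5·n⁴ dominates as n → ∞; dropping its constant factor gives Θ(n⁴).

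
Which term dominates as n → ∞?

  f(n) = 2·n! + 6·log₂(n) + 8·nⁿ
8·nⁿ

Looking at each term:
  - 2·n! is O(n!)
  - 6·log₂(n) is O(log n)
  - 8·nⁿ is O(nⁿ)

The term 8·nⁿ (O(nⁿ)) grows fastest and dominates all others.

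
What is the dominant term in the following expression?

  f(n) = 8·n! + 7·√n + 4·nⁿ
4·nⁿ

Looking at each term:
  - 8·n! is O(n!)
  - 7·√n is O(√n)
  - 4·nⁿ is O(nⁿ)

The term 4·nⁿ (O(nⁿ)) grows fastest and dominates all others.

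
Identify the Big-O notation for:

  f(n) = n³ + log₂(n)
O(n³)

The dominant term in n³ + log₂(n) is n³, which is Θ(n³).
Lower-order terms (log₂(n)) are asymptotically negligible.
Constants are absorbed, so the tightest bound is O(n³).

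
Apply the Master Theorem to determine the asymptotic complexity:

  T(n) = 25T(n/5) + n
Θ(n²)

Master Theorem: a = 25, b = 5, f(n) = n.
Compute the critical exponent d = log₅(25) = 2.
Compare f(n) = Θ(n) against n^d:
  k = 1 < d = 2, so f(n) = O(n^(d-ε)) — Case 1.
  The recursion cost dominates: T(n) = Θ(n^d) = Θ(n²).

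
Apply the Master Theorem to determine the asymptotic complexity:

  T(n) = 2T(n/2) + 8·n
Θ(n log n)

Master Theorem: a = 2, b = 2, f(n) = 8·n.
Compute the critical exponent d = log₂(2) = 1.
Compare f(n) = Θ(n) against n^d:
  k = 1 = d, so f(n) = Θ(n^d) — Case 2.
  Work is balanced across levels: T(n) = Θ(n^d log n) = Θ(n log n).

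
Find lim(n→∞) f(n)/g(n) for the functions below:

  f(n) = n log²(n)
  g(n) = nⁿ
0

Since n log²(n) (O(n log² n)) grows slower than nⁿ (O(nⁿ)),
the ratio f(n)/g(n) → 0 as n → ∞.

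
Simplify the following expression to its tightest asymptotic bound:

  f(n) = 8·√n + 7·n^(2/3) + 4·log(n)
Θ(n^(2/3))

Order the terms by growth rate: 4·log(n) ≺ 8·√n ≺ 7·n^(2/3).
The fastest-growing term 7·n^(2/3) dominates as n → ∞; dropping its constant factor gives Θ(n^(2/3)).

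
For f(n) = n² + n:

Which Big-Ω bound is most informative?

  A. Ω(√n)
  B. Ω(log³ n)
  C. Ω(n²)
C

f(n) = n² + n is Ω(n²).
All listed options are valid Big-Ω bounds (lower bounds),
but Ω(n²) is the tightest (largest valid bound).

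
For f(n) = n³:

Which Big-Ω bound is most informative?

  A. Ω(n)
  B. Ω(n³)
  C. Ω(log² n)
B

f(n) = n³ is Ω(n³).
All listed options are valid Big-Ω bounds (lower bounds),
but Ω(n³) is the tightest (largest valid bound).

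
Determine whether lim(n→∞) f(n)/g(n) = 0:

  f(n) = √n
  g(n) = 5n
True

f(n) = √n is O(√n), and g(n) = 5n is O(n).
Since O(√n) grows strictly slower than O(n), f(n) = o(g(n)) is true.
This means lim(n→∞) f(n)/g(n) = 0.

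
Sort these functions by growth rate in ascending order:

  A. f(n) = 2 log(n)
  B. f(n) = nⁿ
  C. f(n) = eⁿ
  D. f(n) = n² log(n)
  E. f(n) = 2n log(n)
A < E < D < C < B

Comparing growth rates:
A = 2 log(n) is O(log n)
E = 2n log(n) is O(n log n)
D = n² log(n) is O(n² log n)
C = eⁿ is O(eⁿ)
B = nⁿ is O(nⁿ)

Therefore, the order from slowest to fastest is: A < E < D < C < B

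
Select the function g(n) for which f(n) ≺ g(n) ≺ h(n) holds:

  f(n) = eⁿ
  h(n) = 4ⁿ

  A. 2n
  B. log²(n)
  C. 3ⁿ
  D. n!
C

We need g(n) with eⁿ = o(g(n)) and g(n) = o(4ⁿ), i.e. O(eⁿ) ≺ g ≺ O(4ⁿ).
Check each option:
  A. 2n — O(n) does not grow strictly faster than f(n)
  B. log²(n) — O(log² n) does not grow strictly faster than f(n)
  C. 3ⁿ — O(3ⁿ) is strictly between O(eⁿ) and O(4ⁿ) ✓
  D. n! — O(n!) does not grow strictly slower than h(n)

Only option C (3ⁿ) lies strictly between.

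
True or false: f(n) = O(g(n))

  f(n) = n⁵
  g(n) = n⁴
False

f(n) = n⁵ is O(n⁵), and g(n) = n⁴ is O(n⁴).
Since O(n⁵) grows faster than O(n⁴), f(n) = O(g(n)) is false.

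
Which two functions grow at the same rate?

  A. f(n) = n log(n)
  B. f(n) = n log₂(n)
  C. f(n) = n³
A and B

Examining each function:
  A. n log(n) is O(n log n)
  B. n log₂(n) is O(n log n)
  C. n³ is O(n³)

Functions A and B both have the same complexity class.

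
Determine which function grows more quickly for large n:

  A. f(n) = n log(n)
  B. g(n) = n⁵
B

f(n) = n log(n) is O(n log n), while g(n) = n⁵ is O(n⁵).
Since O(n⁵) grows faster than O(n log n), g(n) dominates.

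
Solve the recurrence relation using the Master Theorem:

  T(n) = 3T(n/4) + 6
Θ(n^log₄(3))

Master Theorem: a = 3, b = 4, f(n) = 6.
Compute the critical exponent d = log₄(3) = 0.792.
Compare f(n) = Θ(1) against n^d:
  k = 0 < d = 0.792, so f(n) = O(n^(d-ε)) — Case 1.
  The recursion cost dominates: T(n) = Θ(n^d) = Θ(n^log₄(3)).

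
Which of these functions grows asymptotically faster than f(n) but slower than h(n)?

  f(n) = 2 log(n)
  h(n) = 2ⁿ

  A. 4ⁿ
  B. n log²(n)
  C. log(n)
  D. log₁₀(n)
B

We need g(n) with 2 log(n) = o(g(n)) and g(n) = o(2ⁿ), i.e. O(log n) ≺ g ≺ O(2ⁿ).
Check each option:
  A. 4ⁿ — O(4ⁿ) does not grow strictly slower than h(n)
  B. n log²(n) — O(n log² n) is strictly between O(log n) and O(2ⁿ) ✓
  C. log(n) — O(log n) does not grow strictly faster than f(n)
  D. log₁₀(n) — O(log n) does not grow strictly faster than f(n)

Only option B (n log²(n)) lies strictly between.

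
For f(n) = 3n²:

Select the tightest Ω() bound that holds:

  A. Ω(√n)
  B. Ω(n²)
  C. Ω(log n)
B

f(n) = 3n² is Ω(n²).
All listed options are valid Big-Ω bounds (lower bounds),
but Ω(n²) is the tightest (largest valid bound).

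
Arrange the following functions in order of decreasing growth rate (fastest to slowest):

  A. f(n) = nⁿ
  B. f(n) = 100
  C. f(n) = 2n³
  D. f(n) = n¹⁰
A > D > C > B

Comparing growth rates:
A = nⁿ is O(nⁿ)
D = n¹⁰ is O(n¹⁰)
C = 2n³ is O(n³)
B = 100 is O(1)

Therefore, the order from fastest to slowest is: A > D > C > B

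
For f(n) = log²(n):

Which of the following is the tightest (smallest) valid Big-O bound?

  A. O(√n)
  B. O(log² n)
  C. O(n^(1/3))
B

f(n) = log²(n) is O(log² n).
All listed options are valid Big-O bounds (upper bounds),
but O(log² n) is the tightest (smallest valid bound).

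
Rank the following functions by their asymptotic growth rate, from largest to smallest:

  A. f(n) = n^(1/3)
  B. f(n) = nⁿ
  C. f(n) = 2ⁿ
B > C > A

Comparing growth rates:
B = nⁿ is O(nⁿ)
C = 2ⁿ is O(2ⁿ)
A = n^(1/3) is O(n^(1/3))

Therefore, the order from fastest to slowest is: B > C > A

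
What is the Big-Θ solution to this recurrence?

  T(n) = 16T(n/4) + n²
Θ(n² log n)

Master Theorem: a = 16, b = 4, f(n) = n².
Compute the critical exponent d = log₄(16) = 2.
Compare f(n) = Θ(n²) against n^d:
  k = 2 = d, so f(n) = Θ(n^d) — Case 2.
  Work is balanced across levels: T(n) = Θ(n^d log n) = Θ(n² log n).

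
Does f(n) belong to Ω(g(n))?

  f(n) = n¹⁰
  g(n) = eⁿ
False

f(n) = n¹⁰ is O(n¹⁰), and g(n) = eⁿ is O(eⁿ).
Since O(n¹⁰) grows slower than O(eⁿ), f(n) = Ω(g(n)) is false.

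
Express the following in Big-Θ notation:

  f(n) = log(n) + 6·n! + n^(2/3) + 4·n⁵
Θ(n!)

Order the terms by growth rate: log(n) ≺ n^(2/3) ≺ 4·n⁵ ≺ 6·n!.
The fastest-growing term 6·n! dominates as n → ∞; dropping its constant factor gives Θ(n!).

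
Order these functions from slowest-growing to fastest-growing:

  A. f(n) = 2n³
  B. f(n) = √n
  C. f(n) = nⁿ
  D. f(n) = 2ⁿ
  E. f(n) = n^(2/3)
B < E < A < D < C

Comparing growth rates:
B = √n is O(√n)
E = n^(2/3) is O(n^(2/3))
A = 2n³ is O(n³)
D = 2ⁿ is O(2ⁿ)
C = nⁿ is O(nⁿ)

Therefore, the order from slowest to fastest is: B < E < A < D < C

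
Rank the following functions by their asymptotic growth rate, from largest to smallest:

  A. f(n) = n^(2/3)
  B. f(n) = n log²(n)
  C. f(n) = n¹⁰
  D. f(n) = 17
C > B > A > D

Comparing growth rates:
C = n¹⁰ is O(n¹⁰)
B = n log²(n) is O(n log² n)
A = n^(2/3) is O(n^(2/3))
D = 17 is O(1)

Therefore, the order from fastest to slowest is: C > B > A > D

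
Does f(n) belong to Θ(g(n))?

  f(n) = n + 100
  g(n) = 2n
True

f(n) = n + 100 and g(n) = 2n are both O(n).
Since they have the same asymptotic growth rate, f(n) = Θ(g(n)) is true.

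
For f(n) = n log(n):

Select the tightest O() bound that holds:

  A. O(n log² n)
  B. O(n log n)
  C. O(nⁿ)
B

f(n) = n log(n) is O(n log n).
All listed options are valid Big-O bounds (upper bounds),
but O(n log n) is the tightest (smallest valid bound).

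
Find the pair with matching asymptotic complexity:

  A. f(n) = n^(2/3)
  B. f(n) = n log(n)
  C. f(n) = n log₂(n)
B and C

Examining each function:
  A. n^(2/3) is O(n^(2/3))
  B. n log(n) is O(n log n)
  C. n log₂(n) is O(n log n)

Functions B and C both have the same complexity class.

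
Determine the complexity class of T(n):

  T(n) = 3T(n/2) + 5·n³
Θ(n³)

Master Theorem: a = 3, b = 2, f(n) = 5·n³.
Compute the critical exponent d = log₂(3) = 1.585.
Compare f(n) = Θ(n³) against n^d:
  k = 3 > d = 1.585, so f(n) = Ω(n^(d+ε)) — Case 3.
  Regularity: a·(n/b)^3/n^3 = a/b^3 = 3/8 < 1 ✓.
  The top-level work dominates: T(n) = Θ(f(n)) = Θ(n³).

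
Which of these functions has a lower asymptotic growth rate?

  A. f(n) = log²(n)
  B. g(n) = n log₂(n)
A

f(n) = log²(n) is O(log² n), while g(n) = n log₂(n) is O(n log n).
Since O(log² n) grows slower than O(n log n), f(n) is dominated.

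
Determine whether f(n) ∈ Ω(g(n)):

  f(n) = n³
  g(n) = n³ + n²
True

f(n) = n³ and g(n) = n³ + n² are both O(n³).
Big-Ω permits equal growth rates (f ≥ c·g for some c > 0), so f(n) = Ω(g(n)) is true.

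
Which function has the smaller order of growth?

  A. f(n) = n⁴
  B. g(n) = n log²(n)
B

f(n) = n⁴ is O(n⁴), while g(n) = n log²(n) is O(n log² n).
Since O(n log² n) grows slower than O(n⁴), g(n) is dominated.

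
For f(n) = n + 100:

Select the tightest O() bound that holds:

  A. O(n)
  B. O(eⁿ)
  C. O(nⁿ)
A

f(n) = n + 100 is O(n).
All listed options are valid Big-O bounds (upper bounds),
but O(n) is the tightest (smallest valid bound).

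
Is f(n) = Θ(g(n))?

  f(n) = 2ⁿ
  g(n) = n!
False

f(n) = 2ⁿ is O(2ⁿ), and g(n) = n! is O(n!).
Since they have different growth rates, f(n) = Θ(g(n)) is false.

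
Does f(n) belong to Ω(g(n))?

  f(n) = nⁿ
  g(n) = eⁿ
True

f(n) = nⁿ is O(nⁿ), and g(n) = eⁿ is O(eⁿ).
Since O(nⁿ) grows at least as fast as O(eⁿ), f(n) = Ω(g(n)) is true.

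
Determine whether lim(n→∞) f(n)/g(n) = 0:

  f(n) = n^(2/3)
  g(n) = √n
False

f(n) = n^(2/3) is O(n^(2/3)), and g(n) = √n is O(√n).
Since O(n^(2/3)) grows faster than or equal to O(√n), f(n) = o(g(n)) is false.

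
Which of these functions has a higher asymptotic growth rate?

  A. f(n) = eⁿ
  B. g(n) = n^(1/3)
A

f(n) = eⁿ is O(eⁿ), while g(n) = n^(1/3) is O(n^(1/3)).
Since O(eⁿ) grows faster than O(n^(1/3)), f(n) dominates.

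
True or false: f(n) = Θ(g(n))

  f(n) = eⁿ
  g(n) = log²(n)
False

f(n) = eⁿ is O(eⁿ), and g(n) = log²(n) is O(log² n).
Since they have different growth rates, f(n) = Θ(g(n)) is false.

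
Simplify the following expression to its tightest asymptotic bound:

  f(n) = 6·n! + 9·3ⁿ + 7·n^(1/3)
Θ(n!)

Order the terms by growth rate: 7·n^(1/3) ≺ 9·3ⁿ ≺ 6·n!.
The fastest-growing term 6·n! dominates as n → ∞; dropping its constant factor gives Θ(n!).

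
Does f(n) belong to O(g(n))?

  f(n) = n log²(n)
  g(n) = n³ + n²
True

f(n) = n log²(n) is O(n log² n), and g(n) = n³ + n² is O(n³).
Since O(n log² n) ⊆ O(n³) (f grows no faster than g), f(n) = O(g(n)) is true.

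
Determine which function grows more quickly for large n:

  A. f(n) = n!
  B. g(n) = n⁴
A

f(n) = n! is O(n!), while g(n) = n⁴ is O(n⁴).
Since O(n!) grows faster than O(n⁴), f(n) dominates.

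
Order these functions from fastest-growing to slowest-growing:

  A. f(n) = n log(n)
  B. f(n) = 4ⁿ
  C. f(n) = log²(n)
B > A > C

Comparing growth rates:
B = 4ⁿ is O(4ⁿ)
A = n log(n) is O(n log n)
C = log²(n) is O(log² n)

Therefore, the order from fastest to slowest is: B > A > C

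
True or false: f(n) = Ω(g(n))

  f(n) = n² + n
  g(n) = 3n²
True

f(n) = n² + n and g(n) = 3n² are both O(n²).
Big-Ω permits equal growth rates (f ≥ c·g for some c > 0), so f(n) = Ω(g(n)) is true.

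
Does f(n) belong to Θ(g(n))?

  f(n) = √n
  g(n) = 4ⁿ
False

f(n) = √n is O(√n), and g(n) = 4ⁿ is O(4ⁿ).
Since they have different growth rates, f(n) = Θ(g(n)) is false.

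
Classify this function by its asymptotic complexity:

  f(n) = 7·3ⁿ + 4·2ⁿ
O(3ⁿ)

The dominant term in 7·3ⁿ + 4·2ⁿ is 7·3ⁿ, which is Θ(3ⁿ).
Lower-order terms (4·2ⁿ) are asymptotically negligible.
Constants are absorbed, so the tightest bound is O(3ⁿ).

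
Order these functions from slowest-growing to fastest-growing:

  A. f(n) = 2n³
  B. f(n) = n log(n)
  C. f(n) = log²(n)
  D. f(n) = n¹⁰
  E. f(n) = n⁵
C < B < A < E < D

Comparing growth rates:
C = log²(n) is O(log² n)
B = n log(n) is O(n log n)
A = 2n³ is O(n³)
E = n⁵ is O(n⁵)
D = n¹⁰ is O(n¹⁰)

Therefore, the order from slowest to fastest is: C < B < A < E < D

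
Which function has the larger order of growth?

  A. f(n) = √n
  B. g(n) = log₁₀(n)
A

f(n) = √n is O(√n), while g(n) = log₁₀(n) is O(log n).
Since O(√n) grows faster than O(log n), f(n) dominates.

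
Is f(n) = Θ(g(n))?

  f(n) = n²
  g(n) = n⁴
False

f(n) = n² is O(n²), and g(n) = n⁴ is O(n⁴).
Since they have different growth rates, f(n) = Θ(g(n)) is false.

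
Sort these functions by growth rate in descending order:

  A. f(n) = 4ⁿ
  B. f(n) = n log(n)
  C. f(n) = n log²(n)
A > C > B

Comparing growth rates:
A = 4ⁿ is O(4ⁿ)
C = n log²(n) is O(n log² n)
B = n log(n) is O(n log n)

Therefore, the order from fastest to slowest is: A > C > B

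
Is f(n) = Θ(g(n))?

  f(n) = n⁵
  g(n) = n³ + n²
False

f(n) = n⁵ is O(n⁵), and g(n) = n³ + n² is O(n³).
Since they have different growth rates, f(n) = Θ(g(n)) is false.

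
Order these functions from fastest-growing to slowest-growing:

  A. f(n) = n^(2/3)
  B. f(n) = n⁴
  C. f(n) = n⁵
C > B > A

Comparing growth rates:
C = n⁵ is O(n⁵)
B = n⁴ is O(n⁴)
A = n^(2/3) is O(n^(2/3))

Therefore, the order from fastest to slowest is: C > B > A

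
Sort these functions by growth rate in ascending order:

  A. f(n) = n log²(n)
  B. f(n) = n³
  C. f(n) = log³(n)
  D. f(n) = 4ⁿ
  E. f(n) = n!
C < A < B < D < E

Comparing growth rates:
C = log³(n) is O(log³ n)
A = n log²(n) is O(n log² n)
B = n³ is O(n³)
D = 4ⁿ is O(4ⁿ)
E = n! is O(n!)

Therefore, the order from slowest to fastest is: C < A < B < D < E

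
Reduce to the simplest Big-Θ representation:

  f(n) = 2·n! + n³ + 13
Θ(n!)

Order the terms by growth rate: 13 ≺ n³ ≺ 2·n!.
The fastest-growing term 2·n! dominates as n → ∞; dropping its constant factor gives Θ(n!).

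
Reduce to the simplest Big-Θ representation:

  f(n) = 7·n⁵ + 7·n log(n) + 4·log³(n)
Θ(n⁵)

Order the terms by growth rate: 4·log³(n) ≺ 7·n log(n) ≺ 7·n⁵.
The fastest-growing term 7·n⁵ dominates as n → ∞; dropping its constant factor gives Θ(n⁵).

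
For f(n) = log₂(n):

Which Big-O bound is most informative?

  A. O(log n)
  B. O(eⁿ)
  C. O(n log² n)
A

f(n) = log₂(n) is O(log n).
All listed options are valid Big-O bounds (upper bounds),
but O(log n) is the tightest (smallest valid bound).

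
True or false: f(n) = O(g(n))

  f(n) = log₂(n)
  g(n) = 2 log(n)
True

f(n) = log₂(n) and g(n) = 2 log(n) are both O(log n).
Big-O permits equal growth rates (f ≤ c·g for some c), so f(n) = O(g(n)) is true.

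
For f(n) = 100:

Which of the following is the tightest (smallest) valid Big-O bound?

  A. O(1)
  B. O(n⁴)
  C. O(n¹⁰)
A

f(n) = 100 is O(1).
All listed options are valid Big-O bounds (upper bounds),
but O(1) is the tightest (smallest valid bound).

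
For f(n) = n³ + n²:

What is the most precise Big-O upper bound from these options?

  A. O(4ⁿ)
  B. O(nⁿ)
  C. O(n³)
C

f(n) = n³ + n² is O(n³).
All listed options are valid Big-O bounds (upper bounds),
but O(n³) is the tightest (smallest valid bound).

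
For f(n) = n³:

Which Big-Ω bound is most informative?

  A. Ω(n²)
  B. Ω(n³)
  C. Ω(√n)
B

f(n) = n³ is Ω(n³).
All listed options are valid Big-Ω bounds (lower bounds),
but Ω(n³) is the tightest (largest valid bound).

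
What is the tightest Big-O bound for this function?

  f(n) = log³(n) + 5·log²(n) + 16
O(log³ n)

The dominant term in log³(n) + 5·log²(n) + 16 is log³(n), which is Θ(log³ n).
Lower-order terms (5·log²(n), 16) are asymptotically negligible.
Constants are absorbed, so the tightest bound is O(log³ n).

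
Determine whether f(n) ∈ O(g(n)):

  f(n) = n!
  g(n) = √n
False

f(n) = n! is O(n!), and g(n) = √n is O(√n).
Since O(n!) grows faster than O(√n), f(n) = O(g(n)) is false.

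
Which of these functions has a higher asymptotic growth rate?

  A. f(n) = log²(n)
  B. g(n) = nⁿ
B

f(n) = log²(n) is O(log² n), while g(n) = nⁿ is O(nⁿ).
Since O(nⁿ) grows faster than O(log² n), g(n) dominates.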